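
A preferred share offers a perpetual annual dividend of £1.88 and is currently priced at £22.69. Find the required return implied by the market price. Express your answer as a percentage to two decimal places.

P = C/r ⇒ r = C/P = £1.88/£22.69 = 0.082856

8.29%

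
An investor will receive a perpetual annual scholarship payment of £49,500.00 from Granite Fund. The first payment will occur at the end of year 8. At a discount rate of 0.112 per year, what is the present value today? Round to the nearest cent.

Value at end of year 7: C / r = £49,500.00 / 0.112 = £441,964.2857
Discount to today: PV = £441,964.2857 / (1 + 0.112)^7 = £441,964.2857 / 2.102488 = £210,210.14

£210210.14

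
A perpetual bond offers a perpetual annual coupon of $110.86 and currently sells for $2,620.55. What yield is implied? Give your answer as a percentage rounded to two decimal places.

P = C/r ⇒ r = C/P = $110.86/$2,620.55 = 0.042304

4.23%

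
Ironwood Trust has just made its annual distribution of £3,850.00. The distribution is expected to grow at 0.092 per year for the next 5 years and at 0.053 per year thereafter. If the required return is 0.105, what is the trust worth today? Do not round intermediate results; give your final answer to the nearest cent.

D_1 = 4204.20000
D_2 = 4590.98640
D_3 = 5013.35715
D_4 = 5474.58601
D_5 = 5978.24792
Terminal value at year 5: TV = D_5×(1+g_2)/(r−g_2) = 6295.09506/0.052 = 121059.52036
P_0 = D_1/(1+r)^1 + D_2/(1+r)^2 + D_3/(1+r)^3 + D_4/(1+r)^4 + D_5/(1+r)^5 + TV/(1+r)^5
    = 3804.70588 + 3759.94464 + 3715.70999 + 3671.99576 + 3628.79581 + 73483.11512 = 92064.26720

£92064.27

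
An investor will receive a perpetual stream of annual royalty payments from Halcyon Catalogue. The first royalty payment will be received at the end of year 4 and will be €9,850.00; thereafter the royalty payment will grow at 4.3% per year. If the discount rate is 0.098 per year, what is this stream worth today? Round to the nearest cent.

€135290.26

Value at end of year 3: C₁ / (r − g) = €9,850.00 / (0.098 − 0.043) = €179,090.9091
Discount to today: PV = €179,090.9091 / (1 + 0.098)^3 = €179,090.9091 / 1.323753 = €135,290.26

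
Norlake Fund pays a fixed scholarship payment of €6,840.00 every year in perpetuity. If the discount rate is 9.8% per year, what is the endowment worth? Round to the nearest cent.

Level perpetuity: PV = C / r = €6,840.00 / 0.098 = €69,795.92

€69795.92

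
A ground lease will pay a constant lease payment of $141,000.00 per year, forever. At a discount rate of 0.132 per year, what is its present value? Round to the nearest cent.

Level perpetuity: PV = C / r = $141,000.00 / 0.132 = $1,068,181.82

$1068181.82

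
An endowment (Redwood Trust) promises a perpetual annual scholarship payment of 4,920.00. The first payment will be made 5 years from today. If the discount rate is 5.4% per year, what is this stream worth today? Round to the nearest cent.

Value at end of year 4: C / r = 4,920.00 / 0.054 = 91,111.1111
Discount to today: PV = 91,111.1111 / (1 + 0.054)^4 = 91,111.1111 / 1.234134 = 73,825.93

73825.93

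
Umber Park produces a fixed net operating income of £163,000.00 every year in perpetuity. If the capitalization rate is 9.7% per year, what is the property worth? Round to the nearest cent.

£1680412.37

Level perpetuity: PV = C / r = £163,000.00 / 0.097 = £1,680,412.37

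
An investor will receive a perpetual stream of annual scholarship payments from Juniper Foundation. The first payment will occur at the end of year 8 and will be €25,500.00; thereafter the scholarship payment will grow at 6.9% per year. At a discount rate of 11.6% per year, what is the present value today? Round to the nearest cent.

€251647.70

Value at end of year 7: C₁ / (r − g) = €25,500.00 / (0.116 − 0.069) = €542,553.1915
Discount to today: PV = €542,553.1915 / (1 + 0.116)^7 = €542,553.1915 / 2.156003 = €251,647.70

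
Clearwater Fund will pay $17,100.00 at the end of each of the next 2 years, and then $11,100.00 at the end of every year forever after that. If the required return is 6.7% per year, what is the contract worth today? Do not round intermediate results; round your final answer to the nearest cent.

$176565.03

PV of 2-year annuity: $17,100.00 × [1 − (1+0.067)^−2] / 0.067 = 31046.14977
Perpetuity value at year 2: $11,100.00 / 0.067 = 165671.64179
PV of perpetuity: 165671.64179 / (1+0.067)^2 = 145518.87791
Total PV = 31046.14977 + 145518.87791 = 176565.02767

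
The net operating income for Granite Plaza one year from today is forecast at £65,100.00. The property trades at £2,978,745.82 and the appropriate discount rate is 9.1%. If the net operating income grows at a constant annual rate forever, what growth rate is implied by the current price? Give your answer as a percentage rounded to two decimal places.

6.91%

P = D₁/(r−g) ⇒ g = r − D₁/P = 0.091 − £65,100.00/£2,978,745.82 = 0.069145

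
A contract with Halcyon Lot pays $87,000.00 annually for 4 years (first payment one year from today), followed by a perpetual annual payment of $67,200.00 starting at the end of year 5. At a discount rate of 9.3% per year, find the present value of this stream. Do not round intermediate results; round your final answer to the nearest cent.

PV of 4-year annuity: $87,000.00 × [1 − (1+0.093)^−4] / 0.093 = 280009.58933
Perpetuity value at year 4: $67,200.00 / 0.093 = 722580.64516
PV of perpetuity: 722580.64516 / (1+0.093)^4 = 506297.37616
Total PV = 280009.58933 + 506297.37616 = 786306.96549

$786306.97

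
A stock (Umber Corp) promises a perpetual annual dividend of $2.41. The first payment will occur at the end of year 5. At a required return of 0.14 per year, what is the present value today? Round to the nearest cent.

$10.19

Value at end of year 4: C / r = $2.41 / 0.14 = $17.2143
Discount to today: PV = $17.2143 / (1 + 0.14)^4 = $17.2143 / 1.688960 = $10.19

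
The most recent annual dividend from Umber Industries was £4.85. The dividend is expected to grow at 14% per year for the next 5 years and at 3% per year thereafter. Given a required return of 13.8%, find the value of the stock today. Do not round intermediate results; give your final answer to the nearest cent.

£71.04

D_1 = 5.52900
D_2 = 6.30306
D_3 = 7.18549
D_4 = 8.19146
D_5 = 9.33826
Terminal value at year 5: TV = D_5×(1+g_2)/(r−g_2) = 9.61841/0.108 = 89.05934
P_0 = D_1/(1+r)^1 + D_2/(1+r)^2 + D_3/(1+r)^3 + D_4/(1+r)^4 + D_5/(1+r)^5 + TV/(1+r)^5
    = 4.85852 + 4.86706 + 4.87562 + 4.88418 + 4.89277 + 46.66252 = 71.04067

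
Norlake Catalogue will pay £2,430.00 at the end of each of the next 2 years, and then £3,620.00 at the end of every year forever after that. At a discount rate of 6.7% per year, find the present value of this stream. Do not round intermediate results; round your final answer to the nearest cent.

£51869.33

PV of 2-year annuity: £2,430.00 × [1 − (1+0.067)^−2] / 0.067 = 4411.82128
Perpetuity value at year 2: £3,620.00 / 0.067 = 54029.85075
PV of perpetuity: 54029.85075 / (1+0.067)^2 = 47457.50793
Total PV = 4411.82128 + 47457.50793 = 51869.32921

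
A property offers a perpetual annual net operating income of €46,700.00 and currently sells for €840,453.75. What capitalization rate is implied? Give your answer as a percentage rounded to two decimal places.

5.56%

P = C/r ⇒ r = C/P = €46,700.00/€840,453.75 = 0.055565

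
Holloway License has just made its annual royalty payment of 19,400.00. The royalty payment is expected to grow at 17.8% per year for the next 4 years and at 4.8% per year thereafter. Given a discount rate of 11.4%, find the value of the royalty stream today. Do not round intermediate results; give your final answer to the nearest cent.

474580.57

D_1 = 22853.20000
D_2 = 26921.06960
D_3 = 31713.01999
D_4 = 37357.93755
Terminal value at year 4: TV = D_4×(1+g_2)/(r−g_2) = 39151.11855/0.066 = 593198.76589
P_0 = D_1/(1+r)^1 + D_2/(1+r)^2 + D_3/(1+r)^3 + D_4/(1+r)^4 + TV/(1+r)^4
    = 20514.54219 + 21693.11553 + 22939.39865 + 24257.28151 + 385176.22769 = 474580.56557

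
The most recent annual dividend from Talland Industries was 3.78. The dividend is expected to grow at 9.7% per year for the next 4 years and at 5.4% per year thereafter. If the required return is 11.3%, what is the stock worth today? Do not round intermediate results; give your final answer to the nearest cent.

78.31

D_1 = 4.14666
D_2 = 4.54889
D_3 = 4.99013
D_4 = 5.47417
Terminal value at year 4: TV = D_4×(1+g_2)/(r−g_2) = 5.76978/0.059 = 97.79281
P_0 = D_1/(1+r)^1 + D_2/(1+r)^2 + D_3/(1+r)^3 + D_4/(1+r)^4 + TV/(1+r)^4
    = 3.72566 + 3.67210 + 3.61931 + 3.56728 + 63.72741 = 78.31177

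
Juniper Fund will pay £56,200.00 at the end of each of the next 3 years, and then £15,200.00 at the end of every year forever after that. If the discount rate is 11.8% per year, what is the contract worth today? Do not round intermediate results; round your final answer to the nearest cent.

PV of 3-year annuity: £56,200.00 × [1 − (1+0.118)^−3] / 0.118 = 135448.18430
Perpetuity value at year 3: £15,200.00 / 0.118 = 128813.55932
PV of perpetuity: 128813.55932 / (1+0.118)^3 = 92179.88670
Total PV = 135448.18430 + 92179.88670 = 227628.07100

£227628.07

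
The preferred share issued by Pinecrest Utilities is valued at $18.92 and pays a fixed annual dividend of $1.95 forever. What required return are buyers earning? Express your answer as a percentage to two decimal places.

P = C/r ⇒ r = C/P = $1.95/$18.92 = 0.103066

10.31%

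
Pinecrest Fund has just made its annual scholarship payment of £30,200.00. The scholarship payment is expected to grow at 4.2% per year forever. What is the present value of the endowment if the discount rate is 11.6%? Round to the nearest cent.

D₁ = D₀ × (1 + g) = £30,200.00 × 1.042 = £31,468.4000
Growing perpetuity: P = D₁ / (r − g) = £31,468.4000 / (0.116 − 0.042) = £425,248.65

£425248.65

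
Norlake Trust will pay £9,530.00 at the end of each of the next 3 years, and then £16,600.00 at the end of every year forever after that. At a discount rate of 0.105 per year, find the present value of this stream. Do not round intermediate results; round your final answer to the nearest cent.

PV of 3-year annuity: £9,530.00 × [1 − (1+0.105)^−3] / 0.105 = 23492.62660
Perpetuity value at year 3: £16,600.00 / 0.105 = 158095.23810
PV of perpetuity: 158095.23810 / (1+0.105)^3 = 117174.18862
Total PV = 23492.62660 + 117174.18862 = 140666.81522

£140666.82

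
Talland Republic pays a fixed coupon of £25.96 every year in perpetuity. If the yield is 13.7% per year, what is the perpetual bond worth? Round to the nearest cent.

Level perpetuity: PV = C / r = £25.96 / 0.137 = £189.49

£189.49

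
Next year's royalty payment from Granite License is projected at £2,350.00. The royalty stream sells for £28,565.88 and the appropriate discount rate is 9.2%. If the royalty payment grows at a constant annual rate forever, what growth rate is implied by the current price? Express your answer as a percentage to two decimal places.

0.97%

P = D₁/(r−g) ⇒ g = r − D₁/P = 0.092 − £2,350.00/£28,565.88 = 0.009734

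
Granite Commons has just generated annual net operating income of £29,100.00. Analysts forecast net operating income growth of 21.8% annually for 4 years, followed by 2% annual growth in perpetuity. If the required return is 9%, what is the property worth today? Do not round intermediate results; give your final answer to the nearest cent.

£815943.48

D_1 = 35443.80000
D_2 = 43170.54840
D_3 = 52581.72795
D_4 = 64044.54464
Terminal value at year 4: TV = D_4×(1+g_2)/(r−g_2) = 65325.43554/0.07 = 933220.50768
P_0 = D_1/(1+r)^1 + D_2/(1+r)^2 + D_3/(1+r)^3 + D_4/(1+r)^4 + TV/(1+r)^4
    = 32517.24771 + 36335.78689 + 40602.74168 + 45370.77006 + 661116.93512 = 815943.48145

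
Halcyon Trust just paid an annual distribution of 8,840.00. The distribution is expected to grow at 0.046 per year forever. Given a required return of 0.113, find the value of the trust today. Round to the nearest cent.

D₁ = D₀ × (1 + g) = 8,840.00 × 1.046 = 9,246.6400
Growing perpetuity: P = D₁ / (r − g) = 9,246.6400 / (0.113 − 0.046) = 138,009.55

138009.55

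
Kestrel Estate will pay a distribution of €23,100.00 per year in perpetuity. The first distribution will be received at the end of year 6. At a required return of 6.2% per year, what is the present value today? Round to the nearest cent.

€275802.19

Value at end of year 5: C / r = €23,100.00 / 0.062 = €372,580.6452
Discount to today: PV = €372,580.6452 / (1 + 0.062)^5 = €372,580.6452 / 1.350898 = €275,802.19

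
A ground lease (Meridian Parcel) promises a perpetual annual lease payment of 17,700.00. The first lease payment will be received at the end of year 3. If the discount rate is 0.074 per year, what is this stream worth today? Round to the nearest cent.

Value at end of year 2: C / r = 17,700.00 / 0.074 = 239,189.1892
Discount to today: PV = 239,189.1892 / (1 + 0.074)^2 = 239,189.1892 / 1.153476 = 207,363.82

207363.82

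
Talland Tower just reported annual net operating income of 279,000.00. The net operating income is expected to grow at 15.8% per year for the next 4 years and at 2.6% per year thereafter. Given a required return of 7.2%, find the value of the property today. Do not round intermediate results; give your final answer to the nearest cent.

9831739.26

D_1 = 323082.00000
D_2 = 374128.95600
D_3 = 433241.33105
D_4 = 501693.46135
Terminal value at year 4: TV = D_4×(1+g_2)/(r−g_2) = 514737.49135/0.046 = 11189945.46410
P_0 = D_1/(1+r)^1 + D_2/(1+r)^2 + D_3/(1+r)^3 + D_4/(1+r)^4 + TV/(1+r)^4
    = 301382.46269 + 325560.53339 + 351678.26274 + 379891.25770 + 8473226.74791 = 9831739.26444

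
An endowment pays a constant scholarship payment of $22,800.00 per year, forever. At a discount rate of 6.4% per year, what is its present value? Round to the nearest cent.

Level perpetuity: PV = C / r = $22,800.00 / 0.064 = $356,250.00

$356250.00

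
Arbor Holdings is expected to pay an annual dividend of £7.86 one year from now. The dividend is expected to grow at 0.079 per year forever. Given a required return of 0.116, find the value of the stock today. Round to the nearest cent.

£212.43

Growing perpetuity: P = D₁ / (r − g) = £7.8600 / (0.116 − 0.079) = £212.43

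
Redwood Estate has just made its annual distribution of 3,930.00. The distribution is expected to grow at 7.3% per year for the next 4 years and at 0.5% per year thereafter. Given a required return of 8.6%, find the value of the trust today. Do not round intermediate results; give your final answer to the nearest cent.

61723.07

D_1 = 4216.89000
D_2 = 4524.72297
D_3 = 4855.02775
D_4 = 5209.44477
Terminal value at year 4: TV = D_4×(1+g_2)/(r−g_2) = 5235.49200/0.081 = 64635.70366
P_0 = D_1/(1+r)^1 + D_2/(1+r)^2 + D_3/(1+r)^3 + D_4/(1+r)^4 + TV/(1+r)^4
    = 3882.95580 + 3836.47475 + 3790.55009 + 3745.17519 + 46467.91434 = 61723.07017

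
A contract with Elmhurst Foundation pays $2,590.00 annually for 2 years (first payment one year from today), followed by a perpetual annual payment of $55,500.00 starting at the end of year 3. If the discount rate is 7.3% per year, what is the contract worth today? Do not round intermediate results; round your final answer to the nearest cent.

$665008.04

PV of 2-year annuity: $2,590.00 × [1 − (1+0.073)^−2] / 0.073 = 4663.36729
Perpetuity value at year 2: $55,500.00 / 0.073 = 760273.97260
PV of perpetuity: 760273.97260 / (1+0.073)^2 = 660344.67351
Total PV = 4663.36729 + 660344.67351 = 665008.04080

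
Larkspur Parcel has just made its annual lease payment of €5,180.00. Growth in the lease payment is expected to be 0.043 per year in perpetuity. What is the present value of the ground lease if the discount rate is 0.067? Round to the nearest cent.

€225114.17

D₁ = D₀ × (1 + g) = €5,180.00 × 1.043 = €5,402.7400
Growing perpetuity: P = D₁ / (r − g) = €5,402.7400 / (0.067 − 0.043) = €225,114.17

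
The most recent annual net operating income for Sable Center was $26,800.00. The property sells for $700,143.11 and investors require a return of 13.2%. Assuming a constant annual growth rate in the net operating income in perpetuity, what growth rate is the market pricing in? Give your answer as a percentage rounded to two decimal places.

9.03%

P = D₀(1+g)/(r−g) ⇒ P(r−g) = D₀(1+g) ⇒ g(P+D₀) = P·r − D₀
g = (P·r − D₀)/(P + D₀) = ($700,143.11×0.132 − $26,800.00) / ($700,143.11 + $26,800.00) = 0.090267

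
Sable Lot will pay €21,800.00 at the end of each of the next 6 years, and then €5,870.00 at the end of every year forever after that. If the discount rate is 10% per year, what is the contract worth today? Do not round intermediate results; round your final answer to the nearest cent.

€128079.30

PV of 6-year annuity: €21,800.00 × [1 − (1+0.1)^−6] / 0.1 = 94944.68325
Perpetuity value at year 6: €5,870.00 / 0.1 = 58700.00000
PV of perpetuity: 58700.00000 / (1+0.1)^6 = 33134.61969
Total PV = 94944.68325 + 33134.61969 = 128079.30294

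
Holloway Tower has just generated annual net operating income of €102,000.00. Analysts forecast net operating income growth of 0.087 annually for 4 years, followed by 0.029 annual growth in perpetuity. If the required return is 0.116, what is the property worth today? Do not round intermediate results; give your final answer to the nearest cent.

D_1 = 110874.00000
D_2 = 120520.03800
D_3 = 131005.28131
D_4 = 142402.74078
Terminal value at year 4: TV = D_4×(1+g_2)/(r−g_2) = 146532.42026/0.087 = 1684280.69267
P_0 = D_1/(1+r)^1 + D_2/(1+r)^2 + D_3/(1+r)^3 + D_4/(1+r)^4 + TV/(1+r)^4
    = 99349.46237 + 96767.80071 + 94253.22524 + 91803.99269 + 1085819.63764 = 1467994.11865

€1467994.12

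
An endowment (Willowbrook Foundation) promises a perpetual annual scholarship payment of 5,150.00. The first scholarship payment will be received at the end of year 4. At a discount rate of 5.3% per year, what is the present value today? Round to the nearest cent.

Value at end of year 3: C / r = 5,150.00 / 0.053 = 97,169.8113
Discount to today: PV = 97,169.8113 / (1 + 0.053)^3 = 97,169.8113 / 1.167576 = 83,223.55

83223.55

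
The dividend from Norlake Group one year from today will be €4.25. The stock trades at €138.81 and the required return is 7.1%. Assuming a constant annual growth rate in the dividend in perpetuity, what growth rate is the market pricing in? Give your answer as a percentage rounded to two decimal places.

4.04%

P = D₁/(r−g) ⇒ g = r − D₁/P = 0.071 − €4.25/€138.81 = 0.040383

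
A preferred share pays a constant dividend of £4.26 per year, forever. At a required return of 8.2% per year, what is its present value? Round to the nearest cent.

£51.95

Level perpetuity: PV = C / r = £4.26 / 0.082 = £51.95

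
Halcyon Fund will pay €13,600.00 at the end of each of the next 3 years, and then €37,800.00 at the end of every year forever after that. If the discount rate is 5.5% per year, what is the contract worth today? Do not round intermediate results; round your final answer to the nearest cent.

€621982.74

PV of 3-year annuity: €13,600.00 × [1 − (1+0.055)^−3] / 0.055 = 36691.89395
Perpetuity value at year 3: €37,800.00 / 0.055 = 687272.72727
PV of perpetuity: 687272.72727 / (1+0.055)^3 = 585290.84557
Total PV = 36691.89395 + 585290.84557 = 621982.73951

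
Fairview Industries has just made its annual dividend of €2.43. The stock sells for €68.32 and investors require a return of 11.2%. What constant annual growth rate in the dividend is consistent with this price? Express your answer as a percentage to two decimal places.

P = D₀(1+g)/(r−g) ⇒ P(r−g) = D₀(1+g) ⇒ g(P+D₀) = P·r − D₀
g = (P·r − D₀)/(P + D₀) = (€68.32×0.112 − €2.43) / (€68.32 + €2.43) = 0.073807

7.38%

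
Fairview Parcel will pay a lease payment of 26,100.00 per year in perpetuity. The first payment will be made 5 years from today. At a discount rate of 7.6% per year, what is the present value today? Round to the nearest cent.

256199.24

Value at end of year 4: C / r = 26,100.00 / 0.076 = 343,421.0526
Discount to today: PV = 343,421.0526 / (1 + 0.076)^4 = 343,421.0526 / 1.340445 = 256,199.24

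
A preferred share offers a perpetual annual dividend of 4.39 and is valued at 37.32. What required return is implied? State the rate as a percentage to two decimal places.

P = C/r ⇒ r = C/P = 4.39/37.32 = 0.117631

11.76%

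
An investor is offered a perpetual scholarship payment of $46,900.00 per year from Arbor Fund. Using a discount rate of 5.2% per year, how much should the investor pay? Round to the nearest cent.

Level perpetuity: PV = C / r = $46,900.00 / 0.052 = $901,923.08

$901923.08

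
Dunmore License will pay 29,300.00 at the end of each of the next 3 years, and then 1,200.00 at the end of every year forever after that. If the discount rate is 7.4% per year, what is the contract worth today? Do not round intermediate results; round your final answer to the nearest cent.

PV of 3-year annuity: 29,300.00 × [1 − (1+0.074)^−3] / 0.074 = 76333.96083
Perpetuity value at year 3: 1,200.00 / 0.074 = 16216.21622
PV of perpetuity: 16216.21622 / (1+0.074)^3 = 13089.91065
Total PV = 76333.96083 + 13089.91065 = 89423.87149

89423.87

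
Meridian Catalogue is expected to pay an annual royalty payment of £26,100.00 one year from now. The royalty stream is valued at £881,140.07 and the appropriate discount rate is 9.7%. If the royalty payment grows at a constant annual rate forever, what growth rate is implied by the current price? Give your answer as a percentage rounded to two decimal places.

P = D₁/(r−g) ⇒ g = r − D₁/P = 0.097 − £26,100.00/£881,140.07 = 0.067379

6.74%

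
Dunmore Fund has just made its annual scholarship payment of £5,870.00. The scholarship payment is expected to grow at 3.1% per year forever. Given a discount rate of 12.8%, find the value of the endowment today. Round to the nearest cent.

D₁ = D₀ × (1 + g) = £5,870.00 × 1.031 = £6,051.9700
Growing perpetuity: P = D₁ / (r − g) = £6,051.9700 / (0.128 − 0.031) = £62,391.44

£62391.44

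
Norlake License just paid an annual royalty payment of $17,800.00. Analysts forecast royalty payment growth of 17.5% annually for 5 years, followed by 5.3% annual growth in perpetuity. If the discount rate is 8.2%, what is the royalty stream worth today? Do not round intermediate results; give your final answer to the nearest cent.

D_1 = 20915.00000
D_2 = 24575.12500
D_3 = 28875.77187
D_4 = 33929.03195
D_5 = 39866.61254
Terminal value at year 5: TV = D_5×(1+g_2)/(r−g_2) = 41979.54301/0.029 = 1447570.44861
P_0 = D_1/(1+r)^1 + D_2/(1+r)^2 + D_3/(1+r)^3 + D_4/(1+r)^4 + D_5/(1+r)^5 + TV/(1+r)^5
    = 19329.94455 + 20991.39080 + 22795.64158 + 24754.97121 + 26882.70904 + 976120.43499 = 1090875.09216

$1090875.09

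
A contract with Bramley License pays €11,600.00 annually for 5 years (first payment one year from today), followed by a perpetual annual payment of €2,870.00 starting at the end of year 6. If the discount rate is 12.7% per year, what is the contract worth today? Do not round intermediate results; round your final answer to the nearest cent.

PV of 5-year annuity: €11,600.00 × [1 − (1+0.127)^−5] / 0.127 = 41100.31125
Perpetuity value at year 5: €2,870.00 / 0.127 = 22598.42520
PV of perpetuity: 22598.42520 / (1+0.127)^5 = 12429.64129
Total PV = 41100.31125 + 12429.64129 = 53529.95254

€53529.95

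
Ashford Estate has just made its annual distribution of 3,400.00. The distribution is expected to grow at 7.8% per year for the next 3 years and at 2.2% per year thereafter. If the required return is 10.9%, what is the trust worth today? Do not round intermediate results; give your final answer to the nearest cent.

46323.93

D_1 = 3665.20000
D_2 = 3951.08560
D_3 = 4259.27028
Terminal value at year 3: TV = D_3×(1+g_2)/(r−g_2) = 4352.97422/0.087 = 50034.18647
P_0 = D_1/(1+r)^1 + D_2/(1+r)^2 + D_3/(1+r)^3 + TV/(1+r)^3
    = 3304.95942 + 3212.57553 + 3122.77405 + 36683.62155 = 46323.93054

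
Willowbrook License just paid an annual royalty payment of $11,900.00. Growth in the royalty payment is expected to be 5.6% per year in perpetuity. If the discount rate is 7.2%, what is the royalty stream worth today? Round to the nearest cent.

$785400.00

D₁ = D₀ × (1 + g) = $11,900.00 × 1.056 = $12,566.4000
Growing perpetuity: P = D₁ / (r − g) = $12,566.4000 / (0.072 − 0.056) = $785,400.00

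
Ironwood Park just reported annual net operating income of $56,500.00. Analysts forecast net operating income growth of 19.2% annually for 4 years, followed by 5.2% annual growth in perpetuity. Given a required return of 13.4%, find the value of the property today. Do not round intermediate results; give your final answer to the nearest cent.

$1141332.13

D_1 = 67348.00000
D_2 = 80278.81600
D_3 = 95692.34867
D_4 = 114065.27962
Terminal value at year 4: TV = D_4×(1+g_2)/(r−g_2) = 119996.67416/0.082 = 1463374.07509
P_0 = D_1/(1+r)^1 + D_2/(1+r)^2 + D_3/(1+r)^3 + D_4/(1+r)^4 + TV/(1+r)^4
    = 59389.77072 + 62427.34277 + 65620.27565 + 68976.51549 + 884918.22317 = 1141332.12780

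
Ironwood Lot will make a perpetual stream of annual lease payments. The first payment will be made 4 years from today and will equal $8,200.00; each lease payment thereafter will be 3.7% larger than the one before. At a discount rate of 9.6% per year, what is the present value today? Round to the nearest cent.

Value at end of year 3: C₁ / (r − g) = $8,200.00 / (0.096 − 0.037) = $138,983.0508
Discount to today: PV = $138,983.0508 / (1 + 0.096)^3 = $138,983.0508 / 1.316533 = $105,567.49

$105567.49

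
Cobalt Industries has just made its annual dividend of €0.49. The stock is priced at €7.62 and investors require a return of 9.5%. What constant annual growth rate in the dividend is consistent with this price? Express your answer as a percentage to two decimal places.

P = D₀(1+g)/(r−g) ⇒ P(r−g) = D₀(1+g) ⇒ g(P+D₀) = P·r − D₀
g = (P·r − D₀)/(P + D₀) = (€7.62×0.095 − €0.49) / (€7.62 + €0.49) = 0.028841

2.88%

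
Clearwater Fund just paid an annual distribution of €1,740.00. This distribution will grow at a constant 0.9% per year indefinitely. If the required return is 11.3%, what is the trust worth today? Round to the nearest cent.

€16881.35

D₁ = D₀ × (1 + g) = €1,740.00 × 1.009 = €1,755.6600
Growing perpetuity: P = D₁ / (r − g) = €1,755.6600 / (0.113 − 0.009) = €16,881.35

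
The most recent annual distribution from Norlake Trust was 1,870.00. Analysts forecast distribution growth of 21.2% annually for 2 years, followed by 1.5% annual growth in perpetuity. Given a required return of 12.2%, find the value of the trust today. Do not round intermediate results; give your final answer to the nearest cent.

24900.75

D_1 = 2266.44000
D_2 = 2746.92528
Terminal value at year 2: TV = D_2×(1+g_2)/(r−g_2) = 2788.12916/0.107 = 26057.28186
P_0 = D_1/(1+r)^1 + D_2/(1+r)^2 + TV/(1+r)^2
    = 2020.00000 + 2182.03209 + 20698.71558 = 24900.74766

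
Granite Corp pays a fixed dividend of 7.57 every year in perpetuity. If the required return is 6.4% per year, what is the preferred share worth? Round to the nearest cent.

Level perpetuity: PV = C / r = 7.57 / 0.064 = 118.28

118.28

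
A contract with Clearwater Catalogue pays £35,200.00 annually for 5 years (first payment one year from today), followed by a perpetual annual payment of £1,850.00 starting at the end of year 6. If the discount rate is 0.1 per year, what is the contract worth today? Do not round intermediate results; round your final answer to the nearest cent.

£144922.74

PV of 5-year annuity: £35,200.00 × [1 − (1+0.1)^−5] / 0.1 = 133435.69428
Perpetuity value at year 5: £1,850.00 / 0.1 = 18500.00000
PV of perpetuity: 18500.00000 / (1+0.1)^5 = 11487.04448
Total PV = 133435.69428 + 11487.04448 = 144922.73876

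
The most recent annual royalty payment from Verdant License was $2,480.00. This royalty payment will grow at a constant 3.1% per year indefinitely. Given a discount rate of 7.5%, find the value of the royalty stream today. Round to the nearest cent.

D₁ = D₀ × (1 + g) = $2,480.00 × 1.031 = $2,556.8800
Growing perpetuity: P = D₁ / (r − g) = $2,556.8800 / (0.075 − 0.031) = $58,110.91

$58110.91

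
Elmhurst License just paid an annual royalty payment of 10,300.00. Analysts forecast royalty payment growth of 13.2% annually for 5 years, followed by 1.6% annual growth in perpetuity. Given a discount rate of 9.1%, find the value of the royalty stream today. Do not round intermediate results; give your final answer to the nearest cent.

225400.02

D_1 = 11659.60000
D_2 = 13198.66720
D_3 = 14940.89127
D_4 = 16913.08892
D_5 = 19145.61666
Terminal value at year 5: TV = D_5×(1+g_2)/(r−g_2) = 19451.94652/0.075 = 259359.28696
P_0 = D_1/(1+r)^1 + D_2/(1+r)^2 + D_3/(1+r)^3 + D_4/(1+r)^4 + D_5/(1+r)^5 + TV/(1+r)^5
    = 10687.07608 + 11088.69855 + 11505.41408 + 11937.78986 + 12386.41441 + 167794.62721 = 225400.02018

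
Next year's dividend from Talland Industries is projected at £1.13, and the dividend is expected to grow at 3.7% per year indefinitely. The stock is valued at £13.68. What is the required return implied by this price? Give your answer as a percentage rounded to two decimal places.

11.96%

P = D₁/(r − g) ⇒ r = D₁/P + g = £1.1300/£13.68 + 0.037 = 0.082602 + 0.037 = 0.119602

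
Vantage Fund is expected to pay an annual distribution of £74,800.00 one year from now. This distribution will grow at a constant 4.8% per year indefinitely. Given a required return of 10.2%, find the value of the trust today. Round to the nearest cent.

£1385185.19

Growing perpetuity: P = D₁ / (r − g) = £74,800.0000 / (0.102 − 0.048) = £1,385,185.19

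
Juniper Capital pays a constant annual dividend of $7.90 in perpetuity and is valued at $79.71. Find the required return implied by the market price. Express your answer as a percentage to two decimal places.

9.91%

P = C/r ⇒ r = C/P = $7.90/$79.71 = 0.099109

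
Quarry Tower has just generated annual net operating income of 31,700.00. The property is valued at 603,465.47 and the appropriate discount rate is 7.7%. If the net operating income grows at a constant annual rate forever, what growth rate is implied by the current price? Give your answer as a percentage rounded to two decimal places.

2.32%

P = D₀(1+g)/(r−g) ⇒ P(r−g) = D₀(1+g) ⇒ g(P+D₀) = P·r − D₀
g = (P·r − D₀)/(P + D₀) = (603,465.47×0.077 − 31,700.00) / (603,465.47 + 31,700.00) = 0.023249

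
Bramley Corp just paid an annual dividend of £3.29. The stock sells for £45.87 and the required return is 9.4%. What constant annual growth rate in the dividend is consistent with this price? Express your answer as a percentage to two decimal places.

P = D₀(1+g)/(r−g) ⇒ P(r−g) = D₀(1+g) ⇒ g(P+D₀) = P·r − D₀
g = (P·r − D₀)/(P + D₀) = (£45.87×0.094 − £3.29) / (£45.87 + £3.29) = 0.020785

2.08%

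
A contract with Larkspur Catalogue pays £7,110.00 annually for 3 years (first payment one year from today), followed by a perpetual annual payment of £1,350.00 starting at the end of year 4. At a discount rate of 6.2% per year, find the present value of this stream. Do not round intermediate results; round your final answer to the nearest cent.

PV of 3-year annuity: £7,110.00 × [1 − (1+0.062)^−3] / 0.062 = 18935.00808
Perpetuity value at year 3: £1,350.00 / 0.062 = 21774.19355
PV of perpetuity: 21774.19355 / (1+0.062)^3 = 18178.93885
Total PV = 18935.00808 + 18178.93885 = 37113.94693

£37113.95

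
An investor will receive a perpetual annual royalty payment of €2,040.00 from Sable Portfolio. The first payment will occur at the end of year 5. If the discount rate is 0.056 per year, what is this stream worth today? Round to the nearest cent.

Value at end of year 4: C / r = €2,040.00 / 0.056 = €36,428.5714
Discount to today: PV = €36,428.5714 / (1 + 0.056)^4 = €36,428.5714 / 1.243528 = €29,294.53

€29294.53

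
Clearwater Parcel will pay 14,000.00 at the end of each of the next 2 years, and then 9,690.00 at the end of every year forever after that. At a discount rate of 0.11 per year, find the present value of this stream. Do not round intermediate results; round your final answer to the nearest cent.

95471.88

PV of 2-year annuity: 14,000.00 × [1 − (1+0.11)^−2] / 0.11 = 23975.32668
Perpetuity value at year 2: 9,690.00 / 0.11 = 88090.90909
PV of perpetuity: 88090.90909 / (1+0.11)^2 = 71496.55798
Total PV = 23975.32668 + 71496.55798 = 95471.88466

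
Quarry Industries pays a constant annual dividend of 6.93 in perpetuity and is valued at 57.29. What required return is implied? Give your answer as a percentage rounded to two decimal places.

P = C/r ⇒ r = C/P = 6.93/57.29 = 0.120964

12.10%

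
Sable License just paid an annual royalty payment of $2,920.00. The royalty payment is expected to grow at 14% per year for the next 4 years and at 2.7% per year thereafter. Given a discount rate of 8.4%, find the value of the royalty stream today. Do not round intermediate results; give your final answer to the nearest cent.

$77623.22

D_1 = 3328.80000
D_2 = 3794.83200
D_3 = 4326.10848
D_4 = 4931.76367
Terminal value at year 4: TV = D_4×(1+g_2)/(r−g_2) = 5064.92129/0.057 = 88858.26818
P_0 = D_1/(1+r)^1 + D_2/(1+r)^2 + D_3/(1+r)^3 + D_4/(1+r)^4 + TV/(1+r)^4
    = 3070.84871 + 3229.49034 + 3396.32748 + 3571.78351 + 64354.76606 = 77623.21610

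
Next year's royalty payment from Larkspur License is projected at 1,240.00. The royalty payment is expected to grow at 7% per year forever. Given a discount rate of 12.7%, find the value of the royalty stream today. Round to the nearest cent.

Growing perpetuity: P = D₁ / (r − g) = 1,240.0000 / (0.127 − 0.07) = 21,754.39

21754.39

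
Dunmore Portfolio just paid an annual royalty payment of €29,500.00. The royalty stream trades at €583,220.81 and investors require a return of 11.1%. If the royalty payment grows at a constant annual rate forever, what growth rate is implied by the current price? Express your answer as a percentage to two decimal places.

P = D₀(1+g)/(r−g) ⇒ P(r−g) = D₀(1+g) ⇒ g(P+D₀) = P·r − D₀
g = (P·r − D₀)/(P + D₀) = (€583,220.81×0.111 − €29,500.00) / (€583,220.81 + €29,500.00) = 0.057510

5.75%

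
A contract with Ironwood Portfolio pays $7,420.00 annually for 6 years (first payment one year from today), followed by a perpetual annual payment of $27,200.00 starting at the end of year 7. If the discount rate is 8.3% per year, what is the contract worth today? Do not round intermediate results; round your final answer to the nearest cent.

PV of 6-year annuity: $7,420.00 × [1 − (1+0.083)^−6] / 0.083 = 33991.81037
Perpetuity value at year 6: $27,200.00 / 0.083 = 327710.84337
PV of perpetuity: 327710.84337 / (1+0.083)^6 = 203104.74605
Total PV = 33991.81037 + 203104.74605 = 237096.55643

$237096.56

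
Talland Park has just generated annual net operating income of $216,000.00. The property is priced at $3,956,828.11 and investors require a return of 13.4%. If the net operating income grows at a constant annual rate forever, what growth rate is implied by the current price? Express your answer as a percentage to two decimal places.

P = D₀(1+g)/(r−g) ⇒ P(r−g) = D₀(1+g) ⇒ g(P+D₀) = P·r − D₀
g = (P·r − D₀)/(P + D₀) = ($3,956,828.11×0.134 − $216,000.00) / ($3,956,828.11 + $216,000.00) = 0.075300

7.53%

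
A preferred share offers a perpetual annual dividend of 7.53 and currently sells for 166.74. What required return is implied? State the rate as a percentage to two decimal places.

4.52%

P = C/r ⇒ r = C/P = 7.53/166.74 = 0.045160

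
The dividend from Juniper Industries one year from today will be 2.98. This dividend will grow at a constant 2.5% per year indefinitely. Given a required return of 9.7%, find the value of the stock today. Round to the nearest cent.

41.39

Growing perpetuity: P = D₁ / (r − g) = 2.9800 / (0.097 − 0.025) = 41.39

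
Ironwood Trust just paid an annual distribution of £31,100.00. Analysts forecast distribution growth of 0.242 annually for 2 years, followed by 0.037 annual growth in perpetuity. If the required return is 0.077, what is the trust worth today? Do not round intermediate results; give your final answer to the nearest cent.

£1149461.20

D_1 = 38626.20000
D_2 = 47973.74040
Terminal value at year 2: TV = D_2×(1+g_2)/(r−g_2) = 49748.76879/0.04 = 1243719.21987
P_0 = D_1/(1+r)^1 + D_2/(1+r)^2 + TV/(1+r)^2
    = 35864.62396 + 41359.20423 + 1072237.36959 = 1149461.19777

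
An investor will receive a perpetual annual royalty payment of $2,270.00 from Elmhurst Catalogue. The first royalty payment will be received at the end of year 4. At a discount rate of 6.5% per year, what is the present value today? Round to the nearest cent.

$28911.04

Value at end of year 3: C / r = $2,270.00 / 0.065 = $34,923.0769
Discount to today: PV = $34,923.0769 / (1 + 0.065)^3 = $34,923.0769 / 1.207950 = $28,911.04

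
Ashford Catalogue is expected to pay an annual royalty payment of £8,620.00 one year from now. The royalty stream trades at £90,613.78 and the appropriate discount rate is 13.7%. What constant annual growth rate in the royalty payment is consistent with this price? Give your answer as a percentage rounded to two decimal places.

P = D₁/(r−g) ⇒ g = r − D₁/P = 0.137 − £8,620.00/£90,613.78 = 0.041871

4.19%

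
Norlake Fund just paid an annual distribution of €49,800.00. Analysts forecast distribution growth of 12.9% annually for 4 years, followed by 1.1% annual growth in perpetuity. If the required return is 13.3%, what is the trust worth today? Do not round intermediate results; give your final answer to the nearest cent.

€604337.83

D_1 = 56224.20000
D_2 = 63477.12180
D_3 = 71665.67051
D_4 = 80910.54201
Terminal value at year 4: TV = D_4×(1+g_2)/(r−g_2) = 81800.55797/0.122 = 670496.37681
P_0 = D_1/(1+r)^1 + D_2/(1+r)^2 + D_3/(1+r)^3 + D_4/(1+r)^4 + TV/(1+r)^4
    = 49624.18358 + 49448.98788 + 49274.41069 + 49100.44984 + 406889.79337 = 604337.82536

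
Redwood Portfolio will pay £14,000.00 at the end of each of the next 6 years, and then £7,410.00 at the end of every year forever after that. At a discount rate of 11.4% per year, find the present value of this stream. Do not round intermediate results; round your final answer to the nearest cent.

PV of 6-year annuity: £14,000.00 × [1 − (1+0.114)^−6] / 0.114 = 58551.26130
Perpetuity value at year 6: £7,410.00 / 0.114 = 65000.00000
PV of perpetuity: 65000.00000 / (1+0.114)^6 = 34009.65384
Total PV = 58551.26130 + 34009.65384 = 92560.91514

£92560.92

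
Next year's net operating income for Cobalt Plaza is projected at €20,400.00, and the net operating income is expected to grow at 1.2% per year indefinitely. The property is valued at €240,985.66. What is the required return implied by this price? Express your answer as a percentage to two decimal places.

P = D₁/(r − g) ⇒ r = D₁/P + g = €20,400.0000/€240,985.66 + 0.012 = 0.084652 + 0.012 = 0.096652

9.67%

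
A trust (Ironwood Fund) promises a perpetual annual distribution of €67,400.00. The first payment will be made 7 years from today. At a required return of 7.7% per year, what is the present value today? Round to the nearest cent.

€560886.45

Value at end of year 6: C / r = €67,400.00 / 0.077 = €875,324.6753
Discount to today: PV = €875,324.6753 / (1 + 0.077)^6 = €875,324.6753 / 1.560609 = €560,886.45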